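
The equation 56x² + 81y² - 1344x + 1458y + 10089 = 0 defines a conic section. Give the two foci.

(7, -9) and (17, -9)

Rearranging, 56(x² - 24x) + 81(y² + 18y) = -10089.
Completing the square gives 56(x - 12)² + 81(y + 9)² = -10089 + 8064 + 6561 = 4536.
Dividing both sides by 4536: (x - 12)²/81 + (y + 9)²/56 = 1
Ellipse, center (12, -9), major axis horizontal; a² = 81, b² = 56.
c² = a² - b² = 81 - 56 = 25, so c = 5.
Foci lie on the horizontal axis through the center: (h ± c, k).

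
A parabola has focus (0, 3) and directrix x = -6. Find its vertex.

(-3, 3)

The vertex is the midpoint between the focus and the directrix along the axis of symmetry.
Axis is horizontal (directrix is vertical). Vertex x-coordinate = (0 + (-6))/2 = -3; y-coordinate = 3.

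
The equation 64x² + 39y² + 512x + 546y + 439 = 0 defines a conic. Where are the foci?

Group the x- and y-terms: 64(x² + 8x) + 39(y² + 14y) = -439
64(x + 4)² + 39(y + 7)² = -439 + 1024 + 1911 = 2496
Divide by 2496: (x + 4)²/39 + (y + 7)²/64 = 1
Ellipse, center (-4, -7), major axis vertical; a² = 64, b² = 39.
c² = a² - b² = 64 - 39 = 25, so c = 5.
Foci lie on the vertical axis through the center: (h, k ± c).

(-4, -12) and (-4, -2)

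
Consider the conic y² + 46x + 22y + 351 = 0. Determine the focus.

(-33/2, -11)

Only y is squared. Complete the square in y: (y + 11)² = -46(x + 5).
Vertex (-5, -11); 4p = -46 so p = -23/2. Opens left.
Focus is p units from the vertex along the axis: (h + p, k).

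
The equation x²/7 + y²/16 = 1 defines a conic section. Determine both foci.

(0, -3) and (0, 3)

Center (0, 0). The larger denominator 16 sits under the y-term, so the major axis is vertical; a² = 16, b² = 7.
c² = a² - b² = 16 - 7 = 9, so c = 3.
Foci lie on the vertical axis through the center: (h, k ± c).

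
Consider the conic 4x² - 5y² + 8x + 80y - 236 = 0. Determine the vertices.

(-1, 4) and (-1, 12)

Collect terms: 4(x² + 2x) -5(y² - 16y) = 236
Complete the square: 4(x + 1)² -5(y - 8)² = 236 + 4 - 320 = -80
Dividing both sides by -80: (y - 8)²/16 - (x + 1)²/20 = 1
Hyperbola, center (-1, 8), transverse axis vertical; a² = 16, b² = 20.
a = 4. Vertices at (h, k ± a).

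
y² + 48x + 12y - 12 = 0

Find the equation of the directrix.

Only y is squared. Complete the square in y: (y + 6)² = -48(x - 1).
Vertex (1, -6); 4p = -48 so p = -12. Opens left.
Directrix is the vertical line x = h − p = 1 − (-12) = 13.

x = 13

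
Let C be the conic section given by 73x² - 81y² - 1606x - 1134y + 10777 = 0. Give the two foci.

Rearranging, 73(x² - 22x) -81(y² + 14y) = -10777.
73(x - 11)² -81(y + 7)² = -10777 + 8833 - 3969 = -5913
Divide through by -5913 to get (y + 7)²/73 - (x - 11)²/81 = 1.
Hyperbola, center (11, -7), transverse axis vertical; a² = 73, b² = 81.
c² = a² + b² = 73 + 81 = 154, so c = √154.
Foci lie on the vertical axis through the center: (h, k ± c).

(11, -7 - √154) and (11, -7 + √154)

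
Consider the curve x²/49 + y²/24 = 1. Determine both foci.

(-5, 0) and (5, 0)

Center (0, 0). The larger denominator 49 sits under the x-term, so the major axis is horizontal; a² = 49, b² = 24.
c² = a² - b² = 49 - 24 = 25, so c = 5.
Foci lie on the horizontal axis through the center: (h ± c, k).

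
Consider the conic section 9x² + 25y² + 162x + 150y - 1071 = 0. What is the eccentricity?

e = 4/5

9(x² + 18x) + 25(y² + 6y) = 1071
Complete the square: 9(x + 9)² + 25(y + 3)² = 1071 + 729 + 225 = 2025
Divide by 2025: (x + 9)²/225 + (y + 3)²/81 = 1
Ellipse, center (-9, -3), major axis horizontal; a² = 225, b² = 81.
c² = a² - b² = 144, so c = 12.
e = c/a = 12/15 = 4/5.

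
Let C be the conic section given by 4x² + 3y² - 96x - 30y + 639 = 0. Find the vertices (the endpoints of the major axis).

(12, 3) and (12, 7)

Rearranging, 4(x² - 24x) + 3(y² - 10y) = -639.
Complete the square in x and y: 4(x - 12)² + 3(y - 5)² = -639 + 576 + 75 = 12
Divide through by 12 to get (x - 12)²/3 + (y - 5)²/4 = 1.
Ellipse, center (12, 5), major axis vertical; a² = 4, b² = 3.
a = 2. Vertices at (h, k ± a).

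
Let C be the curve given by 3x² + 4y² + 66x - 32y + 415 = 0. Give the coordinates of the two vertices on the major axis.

(-13, 4) and (-9, 4)

Group the x- and y-terms: 3(x² + 22x) + 4(y² - 8y) = -415
3(x + 11)² + 4(y - 4)² = -415 + 363 + 64 = 12
Dividing both sides by 12: (x + 11)²/4 + (y - 4)²/3 = 1
Ellipse, center (-11, 4), major axis horizontal; a² = 4, b² = 3.
a = 2. Vertices at (h ± a, k).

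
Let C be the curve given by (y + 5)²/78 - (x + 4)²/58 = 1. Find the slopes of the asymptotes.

√1131/29 and -√1131/29

Center (-4, -5). The positive term is the y-term, so the transverse axis is vertical; a² = 78, b² = 58.
For a vertical hyperbola the asymptotes have slope ±a/b.
Here that is ±√78/√58 = ±√1131/29.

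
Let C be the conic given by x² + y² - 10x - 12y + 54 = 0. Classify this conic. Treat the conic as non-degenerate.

circle

No xy term. Coefficients of x² and y² are A = 1, C = 1.
A = C (same sign) ⇒ circle.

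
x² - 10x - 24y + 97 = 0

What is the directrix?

y = -3

Only x is squared. Complete the square in x: (x - 5)² = 24(y - 3).
Vertex (5, 3); 4p = 24 so p = 6. Opens up.
Directrix is the horizontal line y = k − p = 3 − (6) = -3.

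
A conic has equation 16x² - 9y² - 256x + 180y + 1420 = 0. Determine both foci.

Collect terms: 16(x² - 16x) -9(y² - 20y) = -1420
Complete the square in x and y: 16(x - 8)² -9(y - 10)² = -1420 + 1024 - 900 = -1296
Divide through by -1296 to get (y - 10)²/144 - (x - 8)²/81 = 1.
Hyperbola, center (8, 10), transverse axis vertical; a² = 144, b² = 81.
c² = a² + b² = 144 + 81 = 225, so c = 15.
Foci lie on the vertical axis through the center: (h, k ± c).

(8, -5) and (8, 25)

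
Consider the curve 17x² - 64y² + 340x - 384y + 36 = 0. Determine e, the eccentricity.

e = 9/8

17(x² + 20x) -64(y² + 6y) = -36
Completing the square gives 17(x + 10)² -64(y + 3)² = -36 + 1700 - 576 = 1088.
Divide by 1088: (x + 10)²/64 - (y + 3)²/17 = 1
Hyperbola, center (-10, -3), transverse axis horizontal; a² = 64, b² = 17.
c² = a² + b² = 81, so c = 9.
e = c/a = 9/8.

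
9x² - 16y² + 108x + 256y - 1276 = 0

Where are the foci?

(-16, 8) and (4, 8)

Collect terms: 9(x² + 12x) -16(y² - 16y) = 1276
Completing the square gives 9(x + 6)² -16(y - 8)² = 1276 + 324 - 1024 = 576.
Dividing both sides by 576: (x + 6)²/64 - (y - 8)²/36 = 1
Hyperbola, center (-6, 8), transverse axis horizontal; a² = 64, b² = 36.
c² = a² + b² = 64 + 36 = 100, so c = 10.
Foci lie on the horizontal axis through the center: (h ± c, k).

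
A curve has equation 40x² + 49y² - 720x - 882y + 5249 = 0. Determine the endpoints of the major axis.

Rearranging, 40(x² - 18x) + 49(y² - 18y) = -5249.
40(x - 9)² + 49(y - 9)² = -5249 + 3240 + 3969 = 1960
Dividing both sides by 1960: (x - 9)²/49 + (y - 9)²/40 = 1
Ellipse, center (9, 9), major axis horizontal; a² = 49, b² = 40.
a = 7. Vertices at (h ± a, k).

(2, 9) and (16, 9)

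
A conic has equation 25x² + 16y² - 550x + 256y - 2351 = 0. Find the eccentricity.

e = 3/5

Group: 25(x² - 22x) + 16(y² + 16y) = 2351
Complete the square in x and y: 25(x - 11)² + 16(y + 8)² = 2351 + 3025 + 1024 = 6400
Dividing both sides by 6400: (x - 11)²/256 + (y + 8)²/400 = 1
Ellipse, center (11, -8), major axis vertical; a² = 400, b² = 256.
c² = a² - b² = 144, so c = 12.
e = c/a = 12/20 = 3/5.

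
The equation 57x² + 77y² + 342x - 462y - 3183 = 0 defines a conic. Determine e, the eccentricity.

e = 2√385/77

57(x² + 6x) + 77(y² - 6y) = 3183
Completing the square gives 57(x + 3)² + 77(y - 3)² = 3183 + 513 + 693 = 4389.
Divide by 4389: (x + 3)²/77 + (y - 3)²/57 = 1
Ellipse, center (-3, 3), major axis horizontal; a² = 77, b² = 57.
c² = a² - b² = 20, so c = 2√5.
e = c/a = 2√5/√77 = 2√385/77.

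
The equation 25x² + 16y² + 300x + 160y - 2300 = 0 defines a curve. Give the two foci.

25(x² + 12x) + 16(y² + 10y) = 2300
Completing the square gives 25(x + 6)² + 16(y + 5)² = 2300 + 900 + 400 = 3600.
Divide through by 3600 to get (x + 6)²/144 + (y + 5)²/225 = 1.
Ellipse, center (-6, -5), major axis vertical; a² = 225, b² = 144.
c² = a² - b² = 225 - 144 = 81, so c = 9.
Foci lie on the vertical axis through the center: (h, k ± c).

(-6, -14) and (-6, 4)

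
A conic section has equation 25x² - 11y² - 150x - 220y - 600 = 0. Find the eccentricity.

Group the x- and y-terms: 25(x² - 6x) -11(y² + 20y) = 600
Complete the square in x and y: 25(x - 3)² -11(y + 10)² = 600 + 225 - 1100 = -275
Divide through by -275 to get (y + 10)²/25 - (x - 3)²/11 = 1.
Hyperbola, center (3, -10), transverse axis vertical; a² = 25, b² = 11.
c² = a² + b² = 36, so c = 6.
e = c/a = 6/5.

e = 6/5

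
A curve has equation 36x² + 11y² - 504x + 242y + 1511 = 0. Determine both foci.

(7, -21) and (7, -1)

Group: 36(x² - 14x) + 11(y² + 22y) = -1511
Complete the square: 36(x - 7)² + 11(y + 11)² = -1511 + 1764 + 1331 = 1584
Divide through by 1584 to get (x - 7)²/44 + (y + 11)²/144 = 1.
Ellipse, center (7, -11), major axis vertical; a² = 144, b² = 44.
c² = a² - b² = 144 - 44 = 100, so c = 10.
Foci lie on the vertical axis through the center: (h, k ± c).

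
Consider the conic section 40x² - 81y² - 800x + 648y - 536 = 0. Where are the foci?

(-1, 4) and (21, 4)

40(x² - 20x) -81(y² - 8y) = 536
40(x - 10)² -81(y - 4)² = 536 + 4000 - 1296 = 3240
Divide through by 3240 to get (x - 10)²/81 - (y - 4)²/40 = 1.
Hyperbola, center (10, 4), transverse axis horizontal; a² = 81, b² = 40.
c² = a² + b² = 81 + 40 = 121, so c = 11.
Foci lie on the horizontal axis through the center: (h ± c, k).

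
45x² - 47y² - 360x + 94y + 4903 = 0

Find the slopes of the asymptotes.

Collect terms: 45(x² - 8x) -47(y² - 2y) = -4903
Completing the square gives 45(x - 4)² -47(y - 1)² = -4903 + 720 - 47 = -4230.
Dividing both sides by -4230: (y - 1)²/90 - (x - 4)²/94 = 1
Hyperbola, center (4, 1), transverse axis vertical; a² = 90, b² = 94.
For a vertical hyperbola the asymptotes have slope ±a/b.
Here that is ±3√10/√94 = ±3√235/47.

3√235/47 and -3√235/47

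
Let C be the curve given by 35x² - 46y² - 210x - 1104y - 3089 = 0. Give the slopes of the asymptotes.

Rearranging, 35(x² - 6x) -46(y² + 24y) = 3089.
Completing the square gives 35(x - 3)² -46(y + 12)² = 3089 + 315 - 6624 = -3220.
Divide through by -3220 to get (y + 12)²/70 - (x - 3)²/92 = 1.
Hyperbola, center (3, -12), transverse axis vertical; a² = 70, b² = 92.
For a vertical hyperbola the asymptotes have slope ±a/b.
Here that is ±√70/2√23 = ±√1610/46.

√1610/46 and -√1610/46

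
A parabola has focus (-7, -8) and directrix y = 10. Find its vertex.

(-7, 1)

The vertex is the midpoint between the focus and the directrix along the axis of symmetry.
Axis is vertical (directrix is horizontal). Vertex y-coordinate = (-8 + 10)/2 = 1; x-coordinate = -7.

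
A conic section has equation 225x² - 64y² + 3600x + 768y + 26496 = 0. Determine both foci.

(-8, -11) and (-8, 23)

Group the x- and y-terms: 225(x² + 16x) -64(y² - 12y) = -26496
225(x + 8)² -64(y - 6)² = -26496 + 14400 - 2304 = -14400
Dividing both sides by -14400: (y - 6)²/225 - (x + 8)²/64 = 1
Hyperbola, center (-8, 6), transverse axis vertical; a² = 225, b² = 64.
c² = a² + b² = 225 + 64 = 289, so c = 17.
Foci lie on the vertical axis through the center: (h, k ± c).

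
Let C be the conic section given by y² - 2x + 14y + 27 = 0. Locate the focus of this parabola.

(-21/2, -7)

Only y is squared. Complete the square in y: (y + 7)² = 2(x + 11).
Vertex (-11, -7); 4p = 2 so p = 1/2. Opens right.
Focus is p units from the vertex along the axis: (h + p, k).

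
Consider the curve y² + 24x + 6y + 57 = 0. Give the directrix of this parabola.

Only y is squared. Complete the square in y: (y + 3)² = -24(x + 2).
Vertex (-2, -3); 4p = -24 so p = -6. Opens left.
Directrix is the vertical line x = h − p = -2 − (-6) = 4.

x = 4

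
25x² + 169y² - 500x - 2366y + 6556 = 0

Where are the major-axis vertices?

(-3, 7) and (23, 7)

Group the x- and y-terms: 25(x² - 20x) + 169(y² - 14y) = -6556
25(x - 10)² + 169(y - 7)² = -6556 + 2500 + 8281 = 4225
Dividing both sides by 4225: (x - 10)²/169 + (y - 7)²/25 = 1
Ellipse, center (10, 7), major axis horizontal; a² = 169, b² = 25.
a = 13. Vertices at (h ± a, k).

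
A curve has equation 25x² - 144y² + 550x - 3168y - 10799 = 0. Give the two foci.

(-11, -24) and (-11, 2)

Rearranging, 25(x² + 22x) -144(y² + 22y) = 10799.
Complete the square in x and y: 25(x + 11)² -144(y + 11)² = 10799 + 3025 - 17424 = -3600
Dividing both sides by -3600: (y + 11)²/25 - (x + 11)²/144 = 1
Hyperbola, center (-11, -11), transverse axis vertical; a² = 25, b² = 144.
c² = a² + b² = 25 + 144 = 169, so c = 13.
Foci lie on the vertical axis through the center: (h, k ± c).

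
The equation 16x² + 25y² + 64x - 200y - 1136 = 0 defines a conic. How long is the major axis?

Rearranging, 16(x² + 4x) + 25(y² - 8y) = 1136.
Complete the square in x and y: 16(x + 2)² + 25(y - 4)² = 1136 + 64 + 400 = 1600
Dividing both sides by 1600: (x + 2)²/100 + (y - 4)²/64 = 1
Ellipse, center (-2, 4), major axis horizontal; a² = 100, b² = 64.
a² = 100 so a = 10; the major axis has length 2a = 20.

20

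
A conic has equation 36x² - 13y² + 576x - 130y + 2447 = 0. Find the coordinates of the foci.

Group the x- and y-terms: 36(x² + 16x) -13(y² + 10y) = -2447
36(x + 8)² -13(y + 5)² = -2447 + 2304 - 325 = -468
Dividing both sides by -468: (y + 5)²/36 - (x + 8)²/13 = 1
Hyperbola, center (-8, -5), transverse axis vertical; a² = 36, b² = 13.
c² = a² + b² = 36 + 13 = 49, so c = 7.
Foci lie on the vertical axis through the center: (h, k ± c).

(-8, -12) and (-8, 2)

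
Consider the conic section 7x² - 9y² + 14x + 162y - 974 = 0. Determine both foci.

(-9, 9) and (7, 9)

Group: 7(x² + 2x) -9(y² - 18y) = 974
Complete the square in x and y: 7(x + 1)² -9(y - 9)² = 974 + 7 - 729 = 252
Divide through by 252 to get (x + 1)²/36 - (y - 9)²/28 = 1.
Hyperbola, center (-1, 9), transverse axis horizontal; a² = 36, b² = 28.
c² = a² + b² = 36 + 28 = 64, so c = 8.
Foci lie on the horizontal axis through the center: (h ± c, k).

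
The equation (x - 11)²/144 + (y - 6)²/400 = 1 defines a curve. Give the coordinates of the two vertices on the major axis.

(11, -14) and (11, 26)

Center (11, 6). The larger denominator 400 sits under the y-term, so the major axis is vertical; a² = 400, b² = 144.
a = 20. Vertices at (h, k ± a).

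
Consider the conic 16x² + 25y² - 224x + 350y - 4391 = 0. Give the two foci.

(-5, -7) and (19, -7)

Collect terms: 16(x² - 14x) + 25(y² + 14y) = 4391
Complete the square in x and y: 16(x - 7)² + 25(y + 7)² = 4391 + 784 + 1225 = 6400
Dividing both sides by 6400: (x - 7)²/400 + (y + 7)²/256 = 1
Ellipse, center (7, -7), major axis horizontal; a² = 400, b² = 256.
c² = a² - b² = 400 - 256 = 144, so c = 12.
Foci lie on the horizontal axis through the center: (h ± c, k).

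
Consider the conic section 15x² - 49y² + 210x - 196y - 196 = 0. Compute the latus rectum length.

30/7

15(x² + 14x) -49(y² + 4y) = 196
Complete the square in x and y: 15(x + 7)² -49(y + 2)² = 196 + 735 - 196 = 735
Dividing both sides by 735: (x + 7)²/49 - (y + 2)²/15 = 1
Hyperbola, center (-7, -2), transverse axis horizontal; a² = 49, b² = 15.
Latus rectum length = 2b²/a = 2·15/7 = 30/7.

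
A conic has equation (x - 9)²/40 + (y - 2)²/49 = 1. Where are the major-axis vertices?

Center (9, 2). The larger denominator 49 sits under the y-term, so the major axis is vertical; a² = 49, b² = 40.
a = 7. Vertices at (h, k ± a).

(9, -5) and (9, 9)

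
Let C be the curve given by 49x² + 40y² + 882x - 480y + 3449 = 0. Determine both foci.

Group the x- and y-terms: 49(x² + 18x) + 40(y² - 12y) = -3449
Completing the square gives 49(x + 9)² + 40(y - 6)² = -3449 + 3969 + 1440 = 1960.
Divide by 1960: (x + 9)²/40 + (y - 6)²/49 = 1
Ellipse, center (-9, 6), major axis vertical; a² = 49, b² = 40.
c² = a² - b² = 49 - 40 = 9, so c = 3.
Foci lie on the vertical axis through the center: (h, k ± c).

(-9, 3) and (-9, 9)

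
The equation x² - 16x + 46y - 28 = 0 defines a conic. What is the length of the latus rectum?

Only x is squared. Complete the square in x: (x - 8)² = -46(y - 2).
Vertex (8, 2); 4p = -46 so p = -23/2. Opens down.
Latus rectum length = |4p| = 46.

46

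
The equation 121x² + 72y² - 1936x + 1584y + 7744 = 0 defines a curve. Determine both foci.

Rearranging, 121(x² - 16x) + 72(y² + 22y) = -7744.
Complete the square: 121(x - 8)² + 72(y + 11)² = -7744 + 7744 + 8712 = 8712
Dividing both sides by 8712: (x - 8)²/72 + (y + 11)²/121 = 1
Ellipse, center (8, -11), major axis vertical; a² = 121, b² = 72.
c² = a² - b² = 121 - 72 = 49, so c = 7.
Foci lie on the vertical axis through the center: (h, k ± c).

(8, -18) and (8, -4)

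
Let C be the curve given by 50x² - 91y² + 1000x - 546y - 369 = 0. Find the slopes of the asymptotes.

Group: 50(x² + 20x) -91(y² + 6y) = 369
Complete the square: 50(x + 10)² -91(y + 3)² = 369 + 5000 - 819 = 4550
Dividing both sides by 4550: (x + 10)²/91 - (y + 3)²/50 = 1
Hyperbola, center (-10, -3), transverse axis horizontal; a² = 91, b² = 50.
For a horizontal hyperbola the asymptotes have slope ±b/a.
Here that is ±5√2/√91 = ±5√182/91.

5√182/91 and -5√182/91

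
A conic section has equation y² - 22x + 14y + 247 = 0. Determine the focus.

Only y is squared. Complete the square in y: (y + 7)² = 22(x - 9).
Vertex (9, -7); 4p = 22 so p = 11/2. Opens right.
Focus is p units from the vertex along the axis: (h + p, k).

(29/2, -7)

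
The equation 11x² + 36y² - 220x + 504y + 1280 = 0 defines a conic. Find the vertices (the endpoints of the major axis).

(-2, -7) and (22, -7)

11(x² - 20x) + 36(y² + 14y) = -1280
Completing the square gives 11(x - 10)² + 36(y + 7)² = -1280 + 1100 + 1764 = 1584.
Divide through by 1584 to get (x - 10)²/144 + (y + 7)²/44 = 1.
Ellipse, center (10, -7), major axis horizontal; a² = 144, b² = 44.
a = 12. Vertices at (h ± a, k).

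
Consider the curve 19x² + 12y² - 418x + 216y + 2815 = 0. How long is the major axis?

Collect terms: 19(x² - 22x) + 12(y² + 18y) = -2815
Complete the square in x and y: 19(x - 11)² + 12(y + 9)² = -2815 + 2299 + 972 = 456
Divide through by 456 to get (x - 11)²/24 + (y + 9)²/38 = 1.
Ellipse, center (11, -9), major axis vertical; a² = 38, b² = 24.
a² = 38 so a = √38; the major axis has length 2a = 2√38.

2√38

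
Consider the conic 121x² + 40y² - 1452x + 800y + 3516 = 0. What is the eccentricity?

Group the x- and y-terms: 121(x² - 12x) + 40(y² + 20y) = -3516
Complete the square: 121(x - 6)² + 40(y + 10)² = -3516 + 4356 + 4000 = 4840
Dividing both sides by 4840: (x - 6)²/40 + (y + 10)²/121 = 1
Ellipse, center (6, -10), major axis vertical; a² = 121, b² = 40.
c² = a² - b² = 81, so c = 9.
e = c/a = 9/11.

e = 9/11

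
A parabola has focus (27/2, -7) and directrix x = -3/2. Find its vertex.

The vertex is the midpoint between the focus and the directrix along the axis of symmetry.
Axis is horizontal (directrix is vertical). Vertex x-coordinate = (27/2 + (-3/2))/2 = 6; y-coordinate = -7.

(6, -7)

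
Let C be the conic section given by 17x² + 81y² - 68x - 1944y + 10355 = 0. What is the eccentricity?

17(x² - 4x) + 81(y² - 24y) = -10355
Complete the square in x and y: 17(x - 2)² + 81(y - 12)² = -10355 + 68 + 11664 = 1377
Divide by 1377: (x - 2)²/81 + (y - 12)²/17 = 1
Ellipse, center (2, 12), major axis horizontal; a² = 81, b² = 17.
c² = a² - b² = 64, so c = 8.
e = c/a = 8/9.

e = 8/9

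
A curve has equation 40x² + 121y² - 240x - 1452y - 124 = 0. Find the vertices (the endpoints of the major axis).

Rearranging, 40(x² - 6x) + 121(y² - 12y) = 124.
Completing the square gives 40(x - 3)² + 121(y - 6)² = 124 + 360 + 4356 = 4840.
Divide through by 4840 to get (x - 3)²/121 + (y - 6)²/40 = 1.
Ellipse, center (3, 6), major axis horizontal; a² = 121, b² = 40.
a = 11. Vertices at (h ± a, k).

(-8, 6) and (14, 6)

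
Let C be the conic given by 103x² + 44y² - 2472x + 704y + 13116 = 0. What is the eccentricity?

e = √6077/103

103(x² - 24x) + 44(y² + 16y) = -13116
Complete the square: 103(x - 12)² + 44(y + 8)² = -13116 + 14832 + 2816 = 4532
Dividing both sides by 4532: (x - 12)²/44 + (y + 8)²/103 = 1
Ellipse, center (12, -8), major axis vertical; a² = 103, b² = 44.
c² = a² - b² = 59, so c = √59.
e = c/a = √59/√103 = √6077/103.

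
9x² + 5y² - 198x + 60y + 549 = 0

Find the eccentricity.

e = 2/3

9(x² - 22x) + 5(y² + 12y) = -549
Complete the square: 9(x - 11)² + 5(y + 6)² = -549 + 1089 + 180 = 720
Dividing both sides by 720: (x - 11)²/80 + (y + 6)²/144 = 1
Ellipse, center (11, -6), major axis vertical; a² = 144, b² = 80.
c² = a² - b² = 64, so c = 8.
e = c/a = 8/12 = 2/3.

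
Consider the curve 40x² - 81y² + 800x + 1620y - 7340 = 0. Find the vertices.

(-19, 10) and (-1, 10)

Group: 40(x² + 20x) -81(y² - 20y) = 7340
Completing the square gives 40(x + 10)² -81(y - 10)² = 7340 + 4000 - 8100 = 3240.
Dividing both sides by 3240: (x + 10)²/81 - (y - 10)²/40 = 1
Hyperbola, center (-10, 10), transverse axis horizontal; a² = 81, b² = 40.
a = 9. Vertices at (h ± a, k).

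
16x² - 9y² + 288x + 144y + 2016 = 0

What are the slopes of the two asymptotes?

4/3 and -4/3

Collect terms: 16(x² + 18x) -9(y² - 16y) = -2016
Complete the square: 16(x + 9)² -9(y - 8)² = -2016 + 1296 - 576 = -1296
Divide by -1296: (y - 8)²/144 - (x + 9)²/81 = 1
Hyperbola, center (-9, 8), transverse axis vertical; a² = 144, b² = 81.
For a vertical hyperbola the asymptotes have slope ±a/b.
Here that is ±12/9 = ±4/3.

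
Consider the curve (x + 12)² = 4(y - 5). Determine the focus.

Vertex (-12, 5); 4p = 4 so p = 1. Opens up.
Focus is p units from the vertex along the axis: (h, k + p).

(-12, 6)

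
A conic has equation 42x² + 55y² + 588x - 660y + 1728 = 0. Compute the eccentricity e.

e = √715/55

Group: 42(x² + 14x) + 55(y² - 12y) = -1728
Completing the square gives 42(x + 7)² + 55(y - 6)² = -1728 + 2058 + 1980 = 2310.
Divide through by 2310 to get (x + 7)²/55 + (y - 6)²/42 = 1.
Ellipse, center (-7, 6), major axis horizontal; a² = 55, b² = 42.
c² = a² - b² = 13, so c = √13.
e = c/a = √13/√55 = √715/55.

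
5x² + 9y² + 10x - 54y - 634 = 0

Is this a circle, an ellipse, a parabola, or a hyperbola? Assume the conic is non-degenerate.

ellipse

No xy term. Coefficients of x² and y² are A = 5, C = 9.
A and C have the same sign but A ≠ C ⇒ ellipse.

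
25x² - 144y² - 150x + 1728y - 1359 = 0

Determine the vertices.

Group: 25(x² - 6x) -144(y² - 12y) = 1359
Completing the square gives 25(x - 3)² -144(y - 6)² = 1359 + 225 - 5184 = -3600.
Dividing both sides by -3600: (y - 6)²/25 - (x - 3)²/144 = 1
Hyperbola, center (3, 6), transverse axis vertical; a² = 25, b² = 144.
a = 5. Vertices at (h, k ± a).

(3, 1) and (3, 11)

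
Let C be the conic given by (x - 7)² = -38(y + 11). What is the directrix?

Vertex (7, -11); 4p = -38 so p = -19/2. Opens down.
Directrix is the horizontal line y = k − p = -11 − (-19/2) = -3/2.

y = -3/2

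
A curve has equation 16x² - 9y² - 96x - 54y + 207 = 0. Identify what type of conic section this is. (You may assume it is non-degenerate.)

hyperbola

No xy term. Coefficients of x² and y² are A = 16, C = -9.
A and C have opposite signs ⇒ hyperbola.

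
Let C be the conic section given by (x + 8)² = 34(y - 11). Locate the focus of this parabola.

(-8, 39/2)

Vertex (-8, 11); 4p = 34 so p = 17/2. Opens up.
Focus is p units from the vertex along the axis: (h, k + p).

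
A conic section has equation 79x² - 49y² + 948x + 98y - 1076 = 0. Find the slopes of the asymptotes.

79(x² + 12x) -49(y² - 2y) = 1076
Completing the square gives 79(x + 6)² -49(y - 1)² = 1076 + 2844 - 49 = 3871.
Divide through by 3871 to get (x + 6)²/49 - (y - 1)²/79 = 1.
Hyperbola, center (-6, 1), transverse axis horizontal; a² = 49, b² = 79.
For a horizontal hyperbola the asymptotes have slope ±b/a.
Here that is ±√79/7.

√79/7 and -√79/7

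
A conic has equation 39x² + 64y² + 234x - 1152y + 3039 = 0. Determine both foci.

(-8, 9) and (2, 9)

Group the x- and y-terms: 39(x² + 6x) + 64(y² - 18y) = -3039
Completing the square gives 39(x + 3)² + 64(y - 9)² = -3039 + 351 + 5184 = 2496.
Dividing both sides by 2496: (x + 3)²/64 + (y - 9)²/39 = 1
Ellipse, center (-3, 9), major axis horizontal; a² = 64, b² = 39.
c² = a² - b² = 64 - 39 = 25, so c = 5.
Foci lie on the horizontal axis through the center: (h ± c, k).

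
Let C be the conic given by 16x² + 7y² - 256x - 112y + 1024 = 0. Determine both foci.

(8, 2) and (8, 14)

Group: 16(x² - 16x) + 7(y² - 16y) = -1024
Completing the square gives 16(x - 8)² + 7(y - 8)² = -1024 + 1024 + 448 = 448.
Dividing both sides by 448: (x - 8)²/28 + (y - 8)²/64 = 1
Ellipse, center (8, 8), major axis vertical; a² = 64, b² = 28.
c² = a² - b² = 64 - 28 = 36, so c = 6.
Foci lie on the vertical axis through the center: (h, k ± c).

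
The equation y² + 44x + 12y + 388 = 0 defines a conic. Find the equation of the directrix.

Only y is squared. Complete the square in y: (y + 6)² = -44(x + 8).
Vertex (-8, -6); 4p = -44 so p = -11. Opens left.
Directrix is the vertical line x = h − p = -8 − (-11) = 3.

x = 3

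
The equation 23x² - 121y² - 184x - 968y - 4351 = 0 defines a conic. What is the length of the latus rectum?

Collect terms: 23(x² - 8x) -121(y² + 8y) = 4351
Completing the square gives 23(x - 4)² -121(y + 4)² = 4351 + 368 - 1936 = 2783.
Dividing both sides by 2783: (x - 4)²/121 - (y + 4)²/23 = 1
Hyperbola, center (4, -4), transverse axis horizontal; a² = 121, b² = 23.
Latus rectum length = 2b²/a = 2·23/11 = 46/11.

46/11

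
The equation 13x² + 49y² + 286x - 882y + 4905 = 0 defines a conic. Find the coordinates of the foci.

Group the x- and y-terms: 13(x² + 22x) + 49(y² - 18y) = -4905
13(x + 11)² + 49(y - 9)² = -4905 + 1573 + 3969 = 637
Divide by 637: (x + 11)²/49 + (y - 9)²/13 = 1
Ellipse, center (-11, 9), major axis horizontal; a² = 49, b² = 13.
c² = a² - b² = 49 - 13 = 36, so c = 6.
Foci lie on the horizontal axis through the center: (h ± c, k).

(-17, 9) and (-5, 9)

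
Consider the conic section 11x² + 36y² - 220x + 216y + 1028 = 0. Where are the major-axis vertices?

Collect terms: 11(x² - 20x) + 36(y² + 6y) = -1028
Complete the square: 11(x - 10)² + 36(y + 3)² = -1028 + 1100 + 324 = 396
Dividing both sides by 396: (x - 10)²/36 + (y + 3)²/11 = 1
Ellipse, center (10, -3), major axis horizontal; a² = 36, b² = 11.
a = 6. Vertices at (h ± a, k).

(4, -3) and (16, -3)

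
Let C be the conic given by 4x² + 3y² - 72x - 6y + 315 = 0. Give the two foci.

(9, 0) and (9, 2)

4(x² - 18x) + 3(y² - 2y) = -315
Completing the square gives 4(x - 9)² + 3(y - 1)² = -315 + 324 + 3 = 12.
Divide through by 12 to get (x - 9)²/3 + (y - 1)²/4 = 1.
Ellipse, center (9, 1), major axis vertical; a² = 4, b² = 3.
c² = a² - b² = 4 - 3 = 1, so c = 1.
Foci lie on the vertical axis through the center: (h, k ± c).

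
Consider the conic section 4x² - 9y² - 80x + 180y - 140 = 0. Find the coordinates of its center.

Group: 4(x² - 20x) -9(y² - 20y) = 140
Complete the square: 4(x - 10)² -9(y - 10)² = 140 + 400 - 900 = -360
Divide through by -360 to get (y - 10)²/40 - (x - 10)²/90 = 1.
Hyperbola with center (10, 10).

(10, 10)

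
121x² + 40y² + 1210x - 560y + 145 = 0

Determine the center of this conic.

(-5, 7)

Group: 121(x² + 10x) + 40(y² - 14y) = -145
Complete the square in x and y: 121(x + 5)² + 40(y - 7)² = -145 + 3025 + 1960 = 4840
Divide by 4840: (x + 5)²/40 + (y - 7)²/121 = 1
Ellipse with center (-5, 7).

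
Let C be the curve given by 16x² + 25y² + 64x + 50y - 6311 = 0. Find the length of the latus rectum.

128/5

Group: 16(x² + 4x) + 25(y² + 2y) = 6311
Complete the square: 16(x + 2)² + 25(y + 1)² = 6311 + 64 + 25 = 6400
Divide through by 6400 to get (x + 2)²/400 + (y + 1)²/256 = 1.
Ellipse, center (-2, -1), major axis horizontal; a² = 400, b² = 256.
Latus rectum length = 2b²/a = 2·256/20 = 128/5.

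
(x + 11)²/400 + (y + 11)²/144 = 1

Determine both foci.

Center (-11, -11). The larger denominator 400 sits under the x-term, so the major axis is horizontal; a² = 400, b² = 144.
c² = a² - b² = 400 - 144 = 256, so c = 16.
Foci lie on the horizontal axis through the center: (h ± c, k).

(-27, -11) and (5, -11)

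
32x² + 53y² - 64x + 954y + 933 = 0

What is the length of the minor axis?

Rearranging, 32(x² - 2x) + 53(y² + 18y) = -933.
Complete the square: 32(x - 1)² + 53(y + 9)² = -933 + 32 + 4293 = 3392
Divide through by 3392 to get (x - 1)²/106 + (y + 9)²/64 = 1.
Ellipse, center (1, -9), major axis horizontal; a² = 106, b² = 64.
b² = 64 so b = 8; the minor axis has length 2b = 16.

16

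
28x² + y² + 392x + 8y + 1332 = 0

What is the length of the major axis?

Collect terms: 28(x² + 14x) + (y² + 8y) = -1332
Complete the square in x and y: 28(x + 7)² + (y + 4)² = -1332 + 1372 + 16 = 56
Dividing both sides by 56: (x + 7)²/2 + (y + 4)²/56 = 1
Ellipse, center (-7, -4), major axis vertical; a² = 56, b² = 2.
a² = 56 so a = 2√14; the major axis has length 2a = 4√14.

4√14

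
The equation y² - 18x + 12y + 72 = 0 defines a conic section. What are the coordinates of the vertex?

(2, -6)

Only y is squared. Complete the square in y: (y + 6)² = 18(x - 2).
Vertex (2, -6); 4p = 18 so p = 9/2. Opens right.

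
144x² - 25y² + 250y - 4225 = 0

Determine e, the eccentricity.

e = 13/5

144x² -25(y² - 10y) = 4225
Complete the square in x and y: 144x² -25(y - 5)² = 4225 + 0 - 625 = 3600
Divide through by 3600 to get x²/25 - (y - 5)²/144 = 1.
Hyperbola, center (0, 5), transverse axis horizontal; a² = 25, b² = 144.
c² = a² + b² = 169, so c = 13.
e = c/a = 13/5.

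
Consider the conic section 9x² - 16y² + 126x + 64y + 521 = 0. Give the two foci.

9(x² + 14x) -16(y² - 4y) = -521
Complete the square: 9(x + 7)² -16(y - 2)² = -521 + 441 - 64 = -144
Divide through by -144 to get (y - 2)²/9 - (x + 7)²/16 = 1.
Hyperbola, center (-7, 2), transverse axis vertical; a² = 9, b² = 16.
c² = a² + b² = 9 + 16 = 25, so c = 5.
Foci lie on the vertical axis through the center: (h, k ± c).

(-7, -3) and (-7, 7)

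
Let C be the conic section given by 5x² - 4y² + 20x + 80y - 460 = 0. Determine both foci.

(-8, 10) and (4, 10)

Group: 5(x² + 4x) -4(y² - 20y) = 460
Completing the square gives 5(x + 2)² -4(y - 10)² = 460 + 20 - 400 = 80.
Dividing both sides by 80: (x + 2)²/16 - (y - 10)²/20 = 1
Hyperbola, center (-2, 10), transverse axis horizontal; a² = 16, b² = 20.
c² = a² + b² = 16 + 20 = 36, so c = 6.
Foci lie on the horizontal axis through the center: (h ± c, k).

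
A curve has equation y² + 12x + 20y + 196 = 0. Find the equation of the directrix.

x = -5

Only y is squared. Complete the square in y: (y + 10)² = -12(x + 8).
Vertex (-8, -10); 4p = -12 so p = -3. Opens left.
Directrix is the vertical line x = h − p = -8 − (-3) = -5.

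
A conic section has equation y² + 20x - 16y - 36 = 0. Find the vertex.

Only y is squared. Complete the square in y: (y - 8)² = -20(x - 5).
Vertex (5, 8); 4p = -20 so p = -5. Opens left.

(5, 8)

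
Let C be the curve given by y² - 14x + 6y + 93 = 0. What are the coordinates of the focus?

Only y is squared. Complete the square in y: (y + 3)² = 14(x - 6).
Vertex (6, -3); 4p = 14 so p = 7/2. Opens right.
Focus is p units from the vertex along the axis: (h + p, k).

(19/2, -3)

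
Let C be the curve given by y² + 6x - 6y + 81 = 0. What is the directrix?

Only y is squared. Complete the square in y: (y - 3)² = -6(x + 12).
Vertex (-12, 3); 4p = -6 so p = -3/2. Opens left.
Directrix is the vertical line x = h − p = -12 − (-3/2) = -21/2.

x = -21/2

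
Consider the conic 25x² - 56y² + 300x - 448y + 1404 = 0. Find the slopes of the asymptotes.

5√14/28 and -5√14/28

Group: 25(x² + 12x) -56(y² + 8y) = -1404
Complete the square in x and y: 25(x + 6)² -56(y + 4)² = -1404 + 900 - 896 = -1400
Divide by -1400: (y + 4)²/25 - (x + 6)²/56 = 1
Hyperbola, center (-6, -4), transverse axis vertical; a² = 25, b² = 56.
For a vertical hyperbola the asymptotes have slope ±a/b.
Here that is ±5/2√14 = ±5√14/28.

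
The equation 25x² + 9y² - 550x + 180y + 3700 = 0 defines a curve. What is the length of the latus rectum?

18/5

Rearranging, 25(x² - 22x) + 9(y² + 20y) = -3700.
25(x - 11)² + 9(y + 10)² = -3700 + 3025 + 900 = 225
Divide by 225: (x - 11)²/9 + (y + 10)²/25 = 1
Ellipse, center (11, -10), major axis vertical; a² = 25, b² = 9.
Latus rectum length = 2b²/a = 2·9/5 = 18/5.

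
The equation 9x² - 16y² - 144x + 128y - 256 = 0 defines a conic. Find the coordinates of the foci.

Rearranging, 9(x² - 16x) -16(y² - 8y) = 256.
Complete the square in x and y: 9(x - 8)² -16(y - 4)² = 256 + 576 - 256 = 576
Divide by 576: (x - 8)²/64 - (y - 4)²/36 = 1
Hyperbola, center (8, 4), transverse axis horizontal; a² = 64, b² = 36.
c² = a² + b² = 64 + 36 = 100, so c = 10.
Foci lie on the horizontal axis through the center: (h ± c, k).

(-2, 4) and (18, 4)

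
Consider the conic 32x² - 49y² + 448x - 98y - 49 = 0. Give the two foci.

(-16, -1) and (2, -1)

Group: 32(x² + 14x) -49(y² + 2y) = 49
Complete the square in x and y: 32(x + 7)² -49(y + 1)² = 49 + 1568 - 49 = 1568
Dividing both sides by 1568: (x + 7)²/49 - (y + 1)²/32 = 1
Hyperbola, center (-7, -1), transverse axis horizontal; a² = 49, b² = 32.
c² = a² + b² = 49 + 32 = 81, so c = 9.
Foci lie on the horizontal axis through the center: (h ± c, k).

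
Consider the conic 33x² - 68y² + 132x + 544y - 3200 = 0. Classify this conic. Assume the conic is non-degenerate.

hyperbola

No xy term. Coefficients of x² and y² are A = 33, C = -68.
A and C have opposite signs ⇒ hyperbola.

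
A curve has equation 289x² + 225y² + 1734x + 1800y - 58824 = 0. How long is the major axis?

34

Group the x- and y-terms: 289(x² + 6x) + 225(y² + 8y) = 58824
Complete the square: 289(x + 3)² + 225(y + 4)² = 58824 + 2601 + 3600 = 65025
Divide by 65025: (x + 3)²/225 + (y + 4)²/289 = 1
Ellipse, center (-3, -4), major axis vertical; a² = 289, b² = 225.
a² = 289 so a = 17; the major axis has length 2a = 34.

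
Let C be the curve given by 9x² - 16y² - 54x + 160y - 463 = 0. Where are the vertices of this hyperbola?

(-1, 5) and (7, 5)

Group the x- and y-terms: 9(x² - 6x) -16(y² - 10y) = 463
Complete the square: 9(x - 3)² -16(y - 5)² = 463 + 81 - 400 = 144
Divide through by 144 to get (x - 3)²/16 - (y - 5)²/9 = 1.
Hyperbola, center (3, 5), transverse axis horizontal; a² = 16, b² = 9.
a = 4. Vertices at (h ± a, k).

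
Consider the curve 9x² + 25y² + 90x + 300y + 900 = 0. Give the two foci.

(-9, -6) and (-1, -6)

Rearranging, 9(x² + 10x) + 25(y² + 12y) = -900.
Completing the square gives 9(x + 5)² + 25(y + 6)² = -900 + 225 + 900 = 225.
Divide by 225: (x + 5)²/25 + (y + 6)²/9 = 1
Ellipse, center (-5, -6), major axis horizontal; a² = 25, b² = 9.
c² = a² - b² = 25 - 9 = 16, so c = 4.
Foci lie on the horizontal axis through the center: (h ± c, k).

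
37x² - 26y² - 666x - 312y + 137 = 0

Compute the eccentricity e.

Group: 37(x² - 18x) -26(y² + 12y) = -137
Complete the square: 37(x - 9)² -26(y + 6)² = -137 + 2997 - 936 = 1924
Dividing both sides by 1924: (x - 9)²/52 - (y + 6)²/74 = 1
Hyperbola, center (9, -6), transverse axis horizontal; a² = 52, b² = 74.
c² = a² + b² = 126, so c = 3√14.
e = c/a = 3√14/2√13 = 3√182/26.

e = 3√182/26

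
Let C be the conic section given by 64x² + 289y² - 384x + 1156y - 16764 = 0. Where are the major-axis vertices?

64(x² - 6x) + 289(y² + 4y) = 16764
Complete the square in x and y: 64(x - 3)² + 289(y + 2)² = 16764 + 576 + 1156 = 18496
Dividing both sides by 18496: (x - 3)²/289 + (y + 2)²/64 = 1
Ellipse, center (3, -2), major axis horizontal; a² = 289, b² = 64.
a = 17. Vertices at (h ± a, k).

(-14, -2) and (20, -2)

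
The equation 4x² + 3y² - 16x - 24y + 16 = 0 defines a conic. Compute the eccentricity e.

e = 1/2

4(x² - 4x) + 3(y² - 8y) = -16
Completing the square gives 4(x - 2)² + 3(y - 4)² = -16 + 16 + 48 = 48.
Divide through by 48 to get (x - 2)²/12 + (y - 4)²/16 = 1.
Ellipse, center (2, 4), major axis vertical; a² = 16, b² = 12.
c² = a² - b² = 4, so c = 2.
e = c/a = 2/4 = 1/2.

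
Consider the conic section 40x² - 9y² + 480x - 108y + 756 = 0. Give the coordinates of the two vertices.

(-9, -6) and (-3, -6)

Rearranging, 40(x² + 12x) -9(y² + 12y) = -756.
Complete the square: 40(x + 6)² -9(y + 6)² = -756 + 1440 - 324 = 360
Dividing both sides by 360: (x + 6)²/9 - (y + 6)²/40 = 1
Hyperbola, center (-6, -6), transverse axis horizontal; a² = 9, b² = 40.
a = 3. Vertices at (h ± a, k).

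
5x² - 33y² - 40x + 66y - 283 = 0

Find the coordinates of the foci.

(4 - 2√19, 1) and (4 + 2√19, 1)

Group: 5(x² - 8x) -33(y² - 2y) = 283
5(x - 4)² -33(y - 1)² = 283 + 80 - 33 = 330
Divide through by 330 to get (x - 4)²/66 - (y - 1)²/10 = 1.
Hyperbola, center (4, 1), transverse axis horizontal; a² = 66, b² = 10.
c² = a² + b² = 66 + 10 = 76, so c = 2√19.
Foci lie on the horizontal axis through the center: (h ± c, k).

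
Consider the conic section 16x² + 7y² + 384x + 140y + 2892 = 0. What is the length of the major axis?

8

Group: 16(x² + 24x) + 7(y² + 20y) = -2892
16(x + 12)² + 7(y + 10)² = -2892 + 2304 + 700 = 112
Divide by 112: (x + 12)²/7 + (y + 10)²/16 = 1
Ellipse, center (-12, -10), major axis vertical; a² = 16, b² = 7.
a² = 16 so a = 4; the major axis has length 2a = 8.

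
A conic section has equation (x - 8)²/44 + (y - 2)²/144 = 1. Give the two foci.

Center (8, 2). The larger denominator 144 sits under the y-term, so the major axis is vertical; a² = 144, b² = 44.
c² = a² - b² = 144 - 44 = 100, so c = 10.
Foci lie on the vertical axis through the center: (h, k ± c).

(8, -8) and (8, 12)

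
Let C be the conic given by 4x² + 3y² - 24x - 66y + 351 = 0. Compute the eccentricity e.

Collect terms: 4(x² - 6x) + 3(y² - 22y) = -351
4(x - 3)² + 3(y - 11)² = -351 + 36 + 363 = 48
Divide by 48: (x - 3)²/12 + (y - 11)²/16 = 1
Ellipse, center (3, 11), major axis vertical; a² = 16, b² = 12.
c² = a² - b² = 4, so c = 2.
e = c/a = 2/4 = 1/2.

e = 1/2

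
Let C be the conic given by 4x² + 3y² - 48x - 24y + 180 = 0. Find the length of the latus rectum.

3

Collect terms: 4(x² - 12x) + 3(y² - 8y) = -180
Complete the square in x and y: 4(x - 6)² + 3(y - 4)² = -180 + 144 + 48 = 12
Divide by 12: (x - 6)²/3 + (y - 4)²/4 = 1
Ellipse, center (6, 4), major axis vertical; a² = 4, b² = 3.
Latus rectum length = 2b²/a = 2·3/2 = 3.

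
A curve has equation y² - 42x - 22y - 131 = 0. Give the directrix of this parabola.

Only y is squared. Complete the square in y: (y - 11)² = 42(x + 6).
Vertex (-6, 11); 4p = 42 so p = 21/2. Opens right.
Directrix is the vertical line x = h − p = -6 − (21/2) = -33/2.

x = -33/2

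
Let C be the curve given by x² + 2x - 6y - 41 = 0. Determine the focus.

(-1, -11/2)

Only x is squared. Complete the square in x: (x + 1)² = 6(y + 7).
Vertex (-1, -7); 4p = 6 so p = 3/2. Opens up.
Focus is p units from the vertex along the axis: (h, k + p).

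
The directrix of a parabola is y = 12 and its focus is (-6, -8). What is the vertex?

(-6, 2)

The vertex is the midpoint between the focus and the directrix along the axis of symmetry.
Axis is vertical (directrix is horizontal). Vertex y-coordinate = (-8 + 12)/2 = 2; x-coordinate = -6.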